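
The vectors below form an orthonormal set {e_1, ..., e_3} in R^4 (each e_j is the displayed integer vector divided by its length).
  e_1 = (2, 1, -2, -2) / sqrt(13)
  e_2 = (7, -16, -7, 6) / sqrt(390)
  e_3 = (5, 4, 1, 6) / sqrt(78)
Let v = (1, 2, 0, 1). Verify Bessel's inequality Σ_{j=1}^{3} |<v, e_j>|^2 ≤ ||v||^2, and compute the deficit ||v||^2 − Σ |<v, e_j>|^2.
Σ |<v, e_j>|^2 = 381/65; ||v||^2 = 6; deficit = 9/65

Write each e_j = u_j / sqrt(<u_j, u_j>) where u_j is the displayed integer vector. Then <v, e_j> = <v, u_j> / sqrt(<u_j, u_j>), so |<v, e_j>|^2 = <v, u_j>^2 / <u_j, u_j>.
Coefficients: <v, e_1> = 2/sqrt(13), <v, e_2> = -19/sqrt(390), <v, e_3> = 19/sqrt(78).
Square and sum: Σ |<v, e_j>|^2 = 381/65.
Compute ||v||^2 = v·v = 6.
Deficit = 6 − 381/65 = 9/65 ≥ 0, confirming Bessel's inequality. (The deficit equals ||v − Σ <v,e_j> e_j||^2, the squared distance from v to span{e_j}.)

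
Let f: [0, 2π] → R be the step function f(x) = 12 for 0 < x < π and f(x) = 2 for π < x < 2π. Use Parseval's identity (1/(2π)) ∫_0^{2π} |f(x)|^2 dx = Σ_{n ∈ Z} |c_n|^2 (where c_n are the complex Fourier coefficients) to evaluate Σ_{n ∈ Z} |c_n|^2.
Σ |c_n|^2 = 74

Parseval equates the L^2 energy of f (normalised by 1/(2π)) with the ℓ^2 sum of its Fourier coefficients: (1/(2π)) ∫_0^{2π} |f|^2 = Σ |c_n|^2.
Compute the left side: (1/(2π)) [∫_0^π 12^2 dx + ∫_π^{2π} 2^2 dx] = (1/(2π)) · (144π + 4π) = (144 + 4)/2 = 74.
So Σ_{n ∈ Z} |c_n|^2 = 74.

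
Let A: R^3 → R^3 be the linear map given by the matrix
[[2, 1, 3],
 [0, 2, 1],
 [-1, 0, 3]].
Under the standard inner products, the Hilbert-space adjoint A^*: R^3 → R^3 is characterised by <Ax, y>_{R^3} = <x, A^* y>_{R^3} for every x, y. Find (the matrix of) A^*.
A^* = A^T =
[[2, 0, -1],
 [1, 2, 0],
 [3, 1, 3]]

For real matrices with standard dot products, the defining identity <Ax, y> = <x, A^* y> gives (Ax)^T y = x^T (A^*) y, i.e. x^T A^T y = x^T (A^*) y. Since this holds for all x, y, we must have A^* = A^T. Therefore
A^* =
[[2, 0, -1],
 [1, 2, 0],
 [3, 1, 3]].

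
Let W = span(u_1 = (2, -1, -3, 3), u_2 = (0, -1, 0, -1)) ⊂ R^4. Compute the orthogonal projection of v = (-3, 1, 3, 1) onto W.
proj_W(v) = (-10/7, 17/7, 15/7, -3/7)

Set up U = [u_1 | ... | u_2] ∈ R^(4×2). The projector onto W = col(U) is P = U (U^T U)^(-1) U^T.
Compute U^T U =
  [23, -2]
  [-2, 2],
and U^T v = (-13, -2).
Solve U^T U · c = U^T v for the coefficients: c = (-5/7, -12/7). The projection is proj_W(v) = U c.
Check: (v - proj_W(v)) · u_1 = 0  (should be 0).
Check: (v - proj_W(v)) · u_2 = 0  (should be 0).
Result: proj_W(v) = (-10/7, 17/7, 15/7, -3/7).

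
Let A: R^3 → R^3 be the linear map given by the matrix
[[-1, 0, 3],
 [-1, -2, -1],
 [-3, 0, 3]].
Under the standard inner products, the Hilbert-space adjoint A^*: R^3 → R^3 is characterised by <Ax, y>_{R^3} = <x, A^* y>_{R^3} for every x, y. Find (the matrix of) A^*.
A^* = A^T =
[[-1, -1, -3],
 [0, -2, 0],
 [3, -1, 3]]

For real matrices with standard dot products, the defining identity <Ax, y> = <x, A^* y> gives (Ax)^T y = x^T (A^*) y, i.e. x^T A^T y = x^T (A^*) y. Since this holds for all x, y, we must have A^* = A^T. Therefore
A^* =
[[-1, -1, -3],
 [0, -2, 0],
 [3, -1, 3]].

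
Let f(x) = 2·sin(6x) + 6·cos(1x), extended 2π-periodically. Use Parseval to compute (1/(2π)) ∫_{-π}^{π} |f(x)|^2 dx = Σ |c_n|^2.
Σ |c_n|^2 = 20

Expand |f|^2 and use orthogonality of {sin(nx), cos(mx)} on [-π, π]:
  ∫_{-π}^{π} sin(nx)^2 dx = π, ∫ cos(mx)^2 dx = π, and cross terms integrate to 0.
So ∫_{-π}^{π} f(x)^2 dx = 2^2 · π + 6^2 · π = (4 + 36)π.
Divide by 2π: (4 + 36)/2 = 20.
By Parseval, this equals Σ |c_n|^2.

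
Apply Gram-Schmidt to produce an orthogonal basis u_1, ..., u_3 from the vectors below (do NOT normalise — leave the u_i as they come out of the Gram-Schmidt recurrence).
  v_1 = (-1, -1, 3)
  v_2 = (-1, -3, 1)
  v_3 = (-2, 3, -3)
Orthogonal basis:
  u_1 = (-1, -1, 3)
  u_2 = (-4/11, -26/11, -10/11)
  u_3 = (-28/9, 7/9, -7/9)

Apply the Gram-Schmidt recurrence
  u_1 = v_1
  u_i = v_i − Σ_{j<i} ((v_i · u_j) / (u_j · u_j)) · u_j.

Step by step this gives:
  u_1 = (-1, -1, 3)
  u_2 = (-4/11, -26/11, -10/11)
  u_3 = (-28/9, 7/9, -7/9)

Orthogonality check:
  u_2 · u_1 = 0 (should be 0)
  u_3 · u_1 = 0 (should be 0)
  u_3 · u_2 = 0 (should be 0)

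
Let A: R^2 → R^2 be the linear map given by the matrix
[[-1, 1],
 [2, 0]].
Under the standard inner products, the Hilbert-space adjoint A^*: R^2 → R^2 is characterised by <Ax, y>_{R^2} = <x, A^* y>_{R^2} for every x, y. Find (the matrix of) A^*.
A^* = A^T =
[[-1, 2],
 [1, 0]]

For real matrices with standard dot products, the defining identity <Ax, y> = <x, A^* y> gives (Ax)^T y = x^T (A^*) y, i.e. x^T A^T y = x^T (A^*) y. Since this holds for all x, y, we must have A^* = A^T. Therefore
A^* =
[[-1, 2],
 [1, 0]].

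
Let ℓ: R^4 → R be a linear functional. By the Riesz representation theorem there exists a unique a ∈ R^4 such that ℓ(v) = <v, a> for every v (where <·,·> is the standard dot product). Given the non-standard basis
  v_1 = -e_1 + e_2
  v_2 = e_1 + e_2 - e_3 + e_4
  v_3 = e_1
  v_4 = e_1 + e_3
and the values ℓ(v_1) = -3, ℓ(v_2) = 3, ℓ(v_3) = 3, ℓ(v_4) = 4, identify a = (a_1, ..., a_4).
a = (3, 0, 1, 1)

Write a = (a_1, ..., a_4) in the standard basis. For each basis vector v_i, ℓ(v_i) = <v_i, a> is a linear equation in the a_j's. Collect the n equations into a matrix system V a = ℓ, where row i of V is v_i (expressed in the standard basis). Since V is invertible (lower-triangular with 1s on the diagonal, up to permutation), solve by back-substitution:
  V =
[[-1, 1, 0, 0],
 [1, 1, -1, 1],
 [1, 0, 0, 0],
 [1, 0, 1, 0]]
  V a = (-3, 3, 3, 4)
Solving gives a = (3, 0, 1, 1).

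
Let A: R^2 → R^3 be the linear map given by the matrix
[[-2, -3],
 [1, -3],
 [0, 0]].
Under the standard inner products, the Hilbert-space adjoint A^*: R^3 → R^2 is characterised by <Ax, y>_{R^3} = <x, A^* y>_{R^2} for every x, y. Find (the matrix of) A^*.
A^* = A^T =
[[-2, 1, 0],
 [-3, -3, 0]]

For real matrices with standard dot products, the defining identity <Ax, y> = <x, A^* y> gives (Ax)^T y = x^T (A^*) y, i.e. x^T A^T y = x^T (A^*) y. Since this holds for all x, y, we must have A^* = A^T. Therefore
A^* =
[[-2, 1, 0],
 [-3, -3, 0]].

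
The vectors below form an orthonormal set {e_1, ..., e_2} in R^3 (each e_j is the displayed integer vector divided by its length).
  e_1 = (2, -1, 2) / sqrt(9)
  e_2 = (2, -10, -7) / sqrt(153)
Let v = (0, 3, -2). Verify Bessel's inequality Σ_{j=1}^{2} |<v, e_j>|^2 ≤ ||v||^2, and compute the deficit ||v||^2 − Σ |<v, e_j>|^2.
Σ |<v, e_j>|^2 = 121/17; ||v||^2 = 13; deficit = 100/17

Write each e_j = u_j / sqrt(<u_j, u_j>) where u_j is the displayed integer vector. Then <v, e_j> = <v, u_j> / sqrt(<u_j, u_j>), so |<v, e_j>|^2 = <v, u_j>^2 / <u_j, u_j>.
Coefficients: <v, e_1> = -7/sqrt(9), <v, e_2> = -16/sqrt(153).
Square and sum: Σ |<v, e_j>|^2 = 121/17.
Compute ||v||^2 = v·v = 13.
Deficit = 13 − 121/17 = 100/17 ≥ 0, confirming Bessel's inequality. (The deficit equals ||v − Σ <v,e_j> e_j||^2, the squared distance from v to span{e_j}.)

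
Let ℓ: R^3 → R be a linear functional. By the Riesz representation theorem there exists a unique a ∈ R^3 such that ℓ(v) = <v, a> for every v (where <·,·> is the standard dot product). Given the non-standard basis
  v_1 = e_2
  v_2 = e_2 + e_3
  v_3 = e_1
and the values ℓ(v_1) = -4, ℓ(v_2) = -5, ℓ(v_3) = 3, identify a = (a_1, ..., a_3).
a = (3, -4, -1)

Write a = (a_1, ..., a_3) in the standard basis. For each basis vector v_i, ℓ(v_i) = <v_i, a> is a linear equation in the a_j's. Collect the n equations into a matrix system V a = ℓ, where row i of V is v_i (expressed in the standard basis). Since V is invertible (lower-triangular with 1s on the diagonal, up to permutation), solve by back-substitution:
  V =
[[0, 1, 0],
 [0, 1, 1],
 [1, 0, 0]]
  V a = (-4, -5, 3)
Solving gives a = (3, -4, -1).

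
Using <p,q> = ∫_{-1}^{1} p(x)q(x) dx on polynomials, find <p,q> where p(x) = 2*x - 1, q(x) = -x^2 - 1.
<p,q> = 8/3

Expand the product: p(x)·q(x) = -2*x^3 + x^2 - 2*x + 1.
∫_{-1}^{1} of each monomial x^k gives [2/(k+1) if k even, 0 if k odd]. Integrating term-by-term (or equivalently evaluating the antiderivative F(x) = -x^4/2 + x^3/3 - x^2 + x at the endpoints):
  F(1) − F(−1) = -1/6 − (-17/6) = 8/3.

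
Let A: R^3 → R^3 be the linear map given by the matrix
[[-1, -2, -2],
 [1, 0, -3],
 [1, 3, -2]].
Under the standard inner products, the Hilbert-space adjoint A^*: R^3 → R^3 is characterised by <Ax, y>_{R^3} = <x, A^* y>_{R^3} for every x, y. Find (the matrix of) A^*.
A^* = A^T =
[[-1, 1, 1],
 [-2, 0, 3],
 [-2, -3, -2]]

For real matrices with standard dot products, the defining identity <Ax, y> = <x, A^* y> gives (Ax)^T y = x^T (A^*) y, i.e. x^T A^T y = x^T (A^*) y. Since this holds for all x, y, we must have A^* = A^T. Therefore
A^* =
[[-1, 1, 1],
 [-2, 0, 3],
 [-2, -3, -2]].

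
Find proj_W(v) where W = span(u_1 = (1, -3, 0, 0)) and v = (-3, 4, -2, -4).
proj_W(v) = (-3/2, 9/2, 0, 0)

Set up U = [u_1 | ... | u_1] ∈ R^(4×1). The projector onto W = col(U) is P = U (U^T U)^(-1) U^T.
Compute U^T U =
  [10],
and U^T v = (-15).
Solve U^T U · c = U^T v for the coefficients: c = (-3/2). The projection is proj_W(v) = U c.
Check: (v - proj_W(v)) · u_1 = 0  (should be 0).
Result: proj_W(v) = (-3/2, 9/2, 0, 0).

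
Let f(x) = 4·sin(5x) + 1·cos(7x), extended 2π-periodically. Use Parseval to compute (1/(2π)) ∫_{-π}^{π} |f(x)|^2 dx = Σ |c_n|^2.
Σ |c_n|^2 = 17/2

Expand |f|^2 and use orthogonality of {sin(nx), cos(mx)} on [-π, π]:
  ∫_{-π}^{π} sin(nx)^2 dx = π, ∫ cos(mx)^2 dx = π, and cross terms integrate to 0.
So ∫_{-π}^{π} f(x)^2 dx = 4^2 · π + 1^2 · π = (16 + 1)π.
Divide by 2π: (16 + 1)/2 = 17/2.
By Parseval, this equals Σ |c_n|^2.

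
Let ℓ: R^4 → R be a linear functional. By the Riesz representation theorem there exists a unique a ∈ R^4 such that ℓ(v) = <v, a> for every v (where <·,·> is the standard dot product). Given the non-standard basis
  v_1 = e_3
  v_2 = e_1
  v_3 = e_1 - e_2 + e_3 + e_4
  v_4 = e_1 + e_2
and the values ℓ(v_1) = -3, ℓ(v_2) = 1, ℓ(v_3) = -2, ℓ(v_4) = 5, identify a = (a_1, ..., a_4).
a = (1, 4, -3, 4)

Write a = (a_1, ..., a_4) in the standard basis. For each basis vector v_i, ℓ(v_i) = <v_i, a> is a linear equation in the a_j's. Collect the n equations into a matrix system V a = ℓ, where row i of V is v_i (expressed in the standard basis). Since V is invertible (lower-triangular with 1s on the diagonal, up to permutation), solve by back-substitution:
  V =
[[0, 0, 1, 0],
 [1, 0, 0, 0],
 [1, -1, 1, 1],
 [1, 1, 0, 0]]
  V a = (-3, 1, -2, 5)
Solving gives a = (1, 4, -3, 4).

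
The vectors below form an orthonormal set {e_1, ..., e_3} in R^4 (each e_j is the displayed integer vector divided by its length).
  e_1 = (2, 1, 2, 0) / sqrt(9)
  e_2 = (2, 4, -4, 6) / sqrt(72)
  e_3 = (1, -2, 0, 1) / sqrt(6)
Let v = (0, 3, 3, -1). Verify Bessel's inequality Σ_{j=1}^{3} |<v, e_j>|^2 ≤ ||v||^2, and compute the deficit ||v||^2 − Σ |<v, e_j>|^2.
Σ |<v, e_j>|^2 = 53/3; ||v||^2 = 19; deficit = 4/3

Write each e_j = u_j / sqrt(<u_j, u_j>) where u_j is the displayed integer vector. Then <v, e_j> = <v, u_j> / sqrt(<u_j, u_j>), so |<v, e_j>|^2 = <v, u_j>^2 / <u_j, u_j>.
Coefficients: <v, e_1> = 9/sqrt(9), <v, e_2> = -6/sqrt(72), <v, e_3> = -7/sqrt(6).
Square and sum: Σ |<v, e_j>|^2 = 53/3.
Compute ||v||^2 = v·v = 19.
Deficit = 19 − 53/3 = 4/3 ≥ 0, confirming Bessel's inequality. (The deficit equals ||v − Σ <v,e_j> e_j||^2, the squared distance from v to span{e_j}.)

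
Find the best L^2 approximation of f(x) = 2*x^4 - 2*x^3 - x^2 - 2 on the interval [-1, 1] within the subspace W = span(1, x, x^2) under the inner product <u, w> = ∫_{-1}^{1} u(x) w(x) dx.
g(x) = 5*x^2/7 - 6*x/5 - 76/35

The best approximation g ∈ W is the orthogonal projection of f onto W. Writing g = a_0 + a_1 x + a_2 x^2, the coefficients solve the normal equations G · a = b where
  G_{ij} = <φ_i, φ_j> and b_i = <f, φ_i>, with φ_0 = 1, φ_1 = x, φ_2 = x^2.
G =
  [2, 0, 2/3]
  [0, 2/3, 0]
  [2/3, 0, 2/5],
b = (-58/15, -4/5, -122/105).
Solving gives a_0 = -76/35, a_1 = -6/5, a_2 = 5/7, so
  g(x) = 5*x^2/7 - 6*x/5 - 76/35.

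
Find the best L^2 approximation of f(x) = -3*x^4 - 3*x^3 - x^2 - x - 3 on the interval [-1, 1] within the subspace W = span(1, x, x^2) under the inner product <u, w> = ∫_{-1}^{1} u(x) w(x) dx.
g(x) = -25*x^2/7 - 14*x/5 - 96/35

The best approximation g ∈ W is the orthogonal projection of f onto W. Writing g = a_0 + a_1 x + a_2 x^2, the coefficients solve the normal equations G · a = b where
  G_{ij} = <φ_i, φ_j> and b_i = <f, φ_i>, with φ_0 = 1, φ_1 = x, φ_2 = x^2.
G =
  [2, 0, 2/3]
  [0, 2/3, 0]
  [2/3, 0, 2/5],
b = (-118/15, -28/15, -114/35).
Solving gives a_0 = -96/35, a_1 = -14/5, a_2 = -25/7, so
  g(x) = -25*x^2/7 - 14*x/5 - 96/35.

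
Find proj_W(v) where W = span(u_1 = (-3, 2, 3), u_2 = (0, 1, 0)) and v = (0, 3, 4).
proj_W(v) = (-2, 3, 2)

Set up U = [u_1 | ... | u_2] ∈ R^(3×2). The projector onto W = col(U) is P = U (U^T U)^(-1) U^T.
Compute U^T U =
  [22, 2]
  [2, 1],
and U^T v = (18, 3).
Solve U^T U · c = U^T v for the coefficients: c = (2/3, 5/3). The projection is proj_W(v) = U c.
Check: (v - proj_W(v)) · u_1 = 0  (should be 0).
Check: (v - proj_W(v)) · u_2 = 0  (should be 0).
Result: proj_W(v) = (-2, 3, 2).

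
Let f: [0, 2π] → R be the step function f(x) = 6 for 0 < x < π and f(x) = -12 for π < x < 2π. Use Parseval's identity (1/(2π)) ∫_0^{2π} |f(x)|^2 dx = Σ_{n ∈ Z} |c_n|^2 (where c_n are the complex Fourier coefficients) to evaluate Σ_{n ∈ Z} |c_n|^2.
Σ |c_n|^2 = 90

Parseval equates the L^2 energy of f (normalised by 1/(2π)) with the ℓ^2 sum of its Fourier coefficients: (1/(2π)) ∫_0^{2π} |f|^2 = Σ |c_n|^2.
Compute the left side: (1/(2π)) [∫_0^π 6^2 dx + ∫_π^{2π} (-12)^2 dx] = (1/(2π)) · (36π + 144π) = (36 + 144)/2 = 90.
So Σ_{n ∈ Z} |c_n|^2 = 90.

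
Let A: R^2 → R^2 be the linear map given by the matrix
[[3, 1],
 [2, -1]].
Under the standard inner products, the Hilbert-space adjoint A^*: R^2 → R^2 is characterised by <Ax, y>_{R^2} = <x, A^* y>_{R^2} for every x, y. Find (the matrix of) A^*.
A^* = A^T =
[[3, 2],
 [1, -1]]

For real matrices with standard dot products, the defining identity <Ax, y> = <x, A^* y> gives (Ax)^T y = x^T (A^*) y, i.e. x^T A^T y = x^T (A^*) y. Since this holds for all x, y, we must have A^* = A^T. Therefore
A^* =
[[3, 2],
 [1, -1]].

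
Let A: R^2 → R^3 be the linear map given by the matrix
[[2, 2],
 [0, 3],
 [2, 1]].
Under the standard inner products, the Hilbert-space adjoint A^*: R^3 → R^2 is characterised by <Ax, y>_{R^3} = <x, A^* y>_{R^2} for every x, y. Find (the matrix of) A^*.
A^* = A^T =
[[2, 0, 2],
 [2, 3, 1]]

For real matrices with standard dot products, the defining identity <Ax, y> = <x, A^* y> gives (Ax)^T y = x^T (A^*) y, i.e. x^T A^T y = x^T (A^*) y. Since this holds for all x, y, we must have A^* = A^T. Therefore
A^* =
[[2, 0, 2],
 [2, 3, 1]].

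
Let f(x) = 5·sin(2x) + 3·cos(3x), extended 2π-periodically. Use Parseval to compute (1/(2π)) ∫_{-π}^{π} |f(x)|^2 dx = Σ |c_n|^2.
Σ |c_n|^2 = 17

Expand |f|^2 and use orthogonality of {sin(nx), cos(mx)} on [-π, π]:
  ∫_{-π}^{π} sin(nx)^2 dx = π, ∫ cos(mx)^2 dx = π, and cross terms integrate to 0.
So ∫_{-π}^{π} f(x)^2 dx = 5^2 · π + 3^2 · π = (25 + 9)π.
Divide by 2π: (25 + 9)/2 = 17.
By Parseval, this equals Σ |c_n|^2.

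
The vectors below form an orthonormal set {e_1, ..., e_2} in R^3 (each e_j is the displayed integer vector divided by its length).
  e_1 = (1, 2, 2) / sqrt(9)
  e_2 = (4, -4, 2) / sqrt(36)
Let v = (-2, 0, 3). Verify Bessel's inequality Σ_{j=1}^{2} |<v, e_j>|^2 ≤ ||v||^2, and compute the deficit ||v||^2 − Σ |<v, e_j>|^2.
Σ |<v, e_j>|^2 = 17/9; ||v||^2 = 13; deficit = 100/9

Write each e_j = u_j / sqrt(<u_j, u_j>) where u_j is the displayed integer vector. Then <v, e_j> = <v, u_j> / sqrt(<u_j, u_j>), so |<v, e_j>|^2 = <v, u_j>^2 / <u_j, u_j>.
Coefficients: <v, e_1> = 4/sqrt(9), <v, e_2> = -2/sqrt(36).
Square and sum: Σ |<v, e_j>|^2 = 17/9.
Compute ||v||^2 = v·v = 13.
Deficit = 13 − 17/9 = 100/9 ≥ 0, confirming Bessel's inequality. (The deficit equals ||v − Σ <v,e_j> e_j||^2, the squared distance from v to span{e_j}.)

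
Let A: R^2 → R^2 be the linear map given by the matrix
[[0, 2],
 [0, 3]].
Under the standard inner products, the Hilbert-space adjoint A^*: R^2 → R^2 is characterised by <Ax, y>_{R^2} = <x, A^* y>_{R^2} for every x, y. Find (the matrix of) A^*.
A^* = A^T =
[[0, 0],
 [2, 3]]

For real matrices with standard dot products, the defining identity <Ax, y> = <x, A^* y> gives (Ax)^T y = x^T (A^*) y, i.e. x^T A^T y = x^T (A^*) y. Since this holds for all x, y, we must have A^* = A^T. Therefore
A^* =
[[0, 0],
 [2, 3]].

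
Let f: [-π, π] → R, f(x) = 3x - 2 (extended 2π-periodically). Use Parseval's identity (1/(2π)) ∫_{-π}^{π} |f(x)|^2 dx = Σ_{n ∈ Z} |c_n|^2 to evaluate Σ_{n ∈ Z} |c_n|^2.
Σ |c_n|^2 = 3π^2 + 4

Expand and integrate term by term over [-π, π]:
  ∫ (3x)^2 dx = 9·(2π^3/3); ∫ 2·3·(-2)·x dx = 0 (odd integrand); ∫ (-2)^2 dx = 4·2π.
So (1/(2π)) ∫_{-π}^{π} (3x - 2)^2 dx = 9π^2/3 + 4 = 3π^2 + 4.
Parseval ⇒ Σ |c_n|^2 = 3π^2 + 4.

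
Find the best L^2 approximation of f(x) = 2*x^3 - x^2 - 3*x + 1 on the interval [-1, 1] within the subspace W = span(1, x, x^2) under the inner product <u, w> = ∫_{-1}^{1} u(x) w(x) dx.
g(x) = -x^2 - 9*x/5 + 1

The best approximation g ∈ W is the orthogonal projection of f onto W. Writing g = a_0 + a_1 x + a_2 x^2, the coefficients solve the normal equations G · a = b where
  G_{ij} = <φ_i, φ_j> and b_i = <f, φ_i>, with φ_0 = 1, φ_1 = x, φ_2 = x^2.
G =
  [2, 0, 2/3]
  [0, 2/3, 0]
  [2/3, 0, 2/5],
b = (4/3, -6/5, 4/15).
Solving gives a_0 = 1, a_1 = -9/5, a_2 = -1, so
  g(x) = -x^2 - 9*x/5 + 1.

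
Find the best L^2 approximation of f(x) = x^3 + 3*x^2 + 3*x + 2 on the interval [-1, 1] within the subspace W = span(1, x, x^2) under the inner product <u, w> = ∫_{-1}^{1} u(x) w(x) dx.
g(x) = 3*x^2 + 18*x/5 + 2

The best approximation g ∈ W is the orthogonal projection of f onto W. Writing g = a_0 + a_1 x + a_2 x^2, the coefficients solve the normal equations G · a = b where
  G_{ij} = <φ_i, φ_j> and b_i = <f, φ_i>, with φ_0 = 1, φ_1 = x, φ_2 = x^2.
G =
  [2, 0, 2/3]
  [0, 2/3, 0]
  [2/3, 0, 2/5],
b = (6, 12/5, 38/15).
Solving gives a_0 = 2, a_1 = 18/5, a_2 = 3, so
  g(x) = 3*x^2 + 18*x/5 + 2.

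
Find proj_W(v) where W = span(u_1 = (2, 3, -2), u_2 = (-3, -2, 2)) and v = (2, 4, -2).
proj_W(v) = (62/33, 128/33, -76/33)

Set up U = [u_1 | ... | u_2] ∈ R^(3×2). The projector onto W = col(U) is P = U (U^T U)^(-1) U^T.
Compute U^T U =
  [17, -16]
  [-16, 17],
and U^T v = (20, -18).
Solve U^T U · c = U^T v for the coefficients: c = (52/33, 14/33). The projection is proj_W(v) = U c.
Check: (v - proj_W(v)) · u_1 = 0  (should be 0).
Check: (v - proj_W(v)) · u_2 = 0  (should be 0).
Result: proj_W(v) = (62/33, 128/33, -76/33).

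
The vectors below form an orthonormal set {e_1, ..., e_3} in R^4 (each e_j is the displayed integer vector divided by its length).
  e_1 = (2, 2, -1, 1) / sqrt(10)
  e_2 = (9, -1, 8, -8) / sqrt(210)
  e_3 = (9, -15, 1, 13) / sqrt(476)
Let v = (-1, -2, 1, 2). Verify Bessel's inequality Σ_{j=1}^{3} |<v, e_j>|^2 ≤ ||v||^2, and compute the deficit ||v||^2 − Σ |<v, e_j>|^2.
Σ |<v, e_j>|^2 = 143/17; ||v||^2 = 10; deficit = 27/17

Write each e_j = u_j / sqrt(<u_j, u_j>) where u_j is the displayed integer vector. Then <v, e_j> = <v, u_j> / sqrt(<u_j, u_j>), so |<v, e_j>|^2 = <v, u_j>^2 / <u_j, u_j>.
Coefficients: <v, e_1> = -5/sqrt(10), <v, e_2> = -15/sqrt(210), <v, e_3> = 48/sqrt(476).
Square and sum: Σ |<v, e_j>|^2 = 143/17.
Compute ||v||^2 = v·v = 10.
Deficit = 10 − 143/17 = 27/17 ≥ 0, confirming Bessel's inequality. (The deficit equals ||v − Σ <v,e_j> e_j||^2, the squared distance from v to span{e_j}.)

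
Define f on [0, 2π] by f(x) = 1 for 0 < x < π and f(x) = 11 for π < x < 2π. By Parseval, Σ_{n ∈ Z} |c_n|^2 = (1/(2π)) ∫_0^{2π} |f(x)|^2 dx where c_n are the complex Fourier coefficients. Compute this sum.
Σ |c_n|^2 = 61

Parseval equates the L^2 energy of f (normalised by 1/(2π)) with the ℓ^2 sum of its Fourier coefficients: (1/(2π)) ∫_0^{2π} |f|^2 = Σ |c_n|^2.
Compute the left side: (1/(2π)) [∫_0^π 1^2 dx + ∫_π^{2π} 11^2 dx] = (1/(2π)) · (1π + 121π) = (1 + 121)/2 = 61.
So Σ_{n ∈ Z} |c_n|^2 = 61.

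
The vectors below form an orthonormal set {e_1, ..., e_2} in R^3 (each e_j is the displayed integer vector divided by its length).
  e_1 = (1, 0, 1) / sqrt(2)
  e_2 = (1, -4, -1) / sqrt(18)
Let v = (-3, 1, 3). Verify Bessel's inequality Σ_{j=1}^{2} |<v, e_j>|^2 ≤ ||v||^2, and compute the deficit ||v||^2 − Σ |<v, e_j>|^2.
Σ |<v, e_j>|^2 = 50/9; ||v||^2 = 19; deficit = 121/9

Write each e_j = u_j / sqrt(<u_j, u_j>) where u_j is the displayed integer vector. Then <v, e_j> = <v, u_j> / sqrt(<u_j, u_j>), so |<v, e_j>|^2 = <v, u_j>^2 / <u_j, u_j>.
Coefficients: <v, e_1> = 0/sqrt(2), <v, e_2> = -10/sqrt(18).
Square and sum: Σ |<v, e_j>|^2 = 50/9.
Compute ||v||^2 = v·v = 19.
Deficit = 19 − 50/9 = 121/9 ≥ 0, confirming Bessel's inequality. (The deficit equals ||v − Σ <v,e_j> e_j||^2, the squared distance from v to span{e_j}.)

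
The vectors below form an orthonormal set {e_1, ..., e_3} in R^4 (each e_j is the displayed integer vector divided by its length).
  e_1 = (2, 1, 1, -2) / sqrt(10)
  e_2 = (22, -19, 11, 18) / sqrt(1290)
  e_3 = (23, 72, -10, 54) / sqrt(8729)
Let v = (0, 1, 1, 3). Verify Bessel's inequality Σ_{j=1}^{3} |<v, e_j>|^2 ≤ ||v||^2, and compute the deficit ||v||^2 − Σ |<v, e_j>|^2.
Σ |<v, e_j>|^2 = 782/87; ||v||^2 = 11; deficit = 175/87

Write each e_j = u_j / sqrt(<u_j, u_j>) where u_j is the displayed integer vector. Then <v, e_j> = <v, u_j> / sqrt(<u_j, u_j>), so |<v, e_j>|^2 = <v, u_j>^2 / <u_j, u_j>.
Coefficients: <v, e_1> = -4/sqrt(10), <v, e_2> = 46/sqrt(1290), <v, e_3> = 224/sqrt(8729).
Square and sum: Σ |<v, e_j>|^2 = 782/87.
Compute ||v||^2 = v·v = 11.
Deficit = 11 − 782/87 = 175/87 ≥ 0, confirming Bessel's inequality. (The deficit equals ||v − Σ <v,e_j> e_j||^2, the squared distance from v to span{e_j}.)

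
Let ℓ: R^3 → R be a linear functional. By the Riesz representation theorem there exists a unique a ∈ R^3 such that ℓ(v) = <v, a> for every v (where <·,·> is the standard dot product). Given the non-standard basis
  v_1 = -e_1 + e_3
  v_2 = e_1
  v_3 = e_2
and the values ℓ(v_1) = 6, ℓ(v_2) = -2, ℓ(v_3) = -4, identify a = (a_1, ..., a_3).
a = (-2, -4, 4)

Write a = (a_1, ..., a_3) in the standard basis. For each basis vector v_i, ℓ(v_i) = <v_i, a> is a linear equation in the a_j's. Collect the n equations into a matrix system V a = ℓ, where row i of V is v_i (expressed in the standard basis). Since V is invertible (lower-triangular with 1s on the diagonal, up to permutation), solve by back-substitution:
  V =
[[-1, 0, 1],
 [1, 0, 0],
 [0, 1, 0]]
  V a = (6, -2, -4)
Solving gives a = (-2, -4, 4).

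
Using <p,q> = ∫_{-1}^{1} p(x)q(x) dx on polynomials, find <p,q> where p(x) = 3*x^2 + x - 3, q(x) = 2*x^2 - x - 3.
<p,q> = 146/15

Expand the product: p(x)·q(x) = 6*x^4 - x^3 - 16*x^2 + 9.
∫_{-1}^{1} of each monomial x^k gives [2/(k+1) if k even, 0 if k odd]. Integrating term-by-term (or equivalently evaluating the antiderivative F(x) = 6*x^5/5 - x^4/4 - 16*x^3/3 + 9*x at the endpoints):
  F(1) − F(−1) = 277/60 − (-307/60) = 146/15.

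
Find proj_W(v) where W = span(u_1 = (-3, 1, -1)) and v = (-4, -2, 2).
proj_W(v) = (-24/11, 8/11, -8/11)

Set up U = [u_1 | ... | u_1] ∈ R^(3×1). The projector onto W = col(U) is P = U (U^T U)^(-1) U^T.
Compute U^T U =
  [11],
and U^T v = (8).
Solve U^T U · c = U^T v for the coefficients: c = (8/11). The projection is proj_W(v) = U c.
Check: (v - proj_W(v)) · u_1 = 0  (should be 0).
Result: proj_W(v) = (-24/11, 8/11, -8/11).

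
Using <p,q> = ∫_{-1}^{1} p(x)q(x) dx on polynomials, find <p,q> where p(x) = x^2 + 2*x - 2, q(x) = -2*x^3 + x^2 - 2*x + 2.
<p,q> = -178/15

Expand the product: p(x)·q(x) = -2*x^5 - 3*x^4 + 4*x^3 - 4*x^2 + 8*x - 4.
∫_{-1}^{1} of each monomial x^k gives [2/(k+1) if k even, 0 if k odd]. Integrating term-by-term (or equivalently evaluating the antiderivative F(x) = -x^6/3 - 3*x^5/5 + x^4 - 4*x^3/3 + 4*x^2 - 4*x at the endpoints):
  F(1) − F(−1) = -19/15 − (53/5) = -178/15.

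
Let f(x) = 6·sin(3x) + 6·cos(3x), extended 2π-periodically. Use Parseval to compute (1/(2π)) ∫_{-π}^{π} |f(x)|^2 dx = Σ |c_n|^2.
Σ |c_n|^2 = 36

Expand |f|^2 and use orthogonality of {sin(nx), cos(mx)} on [-π, π]:
  ∫_{-π}^{π} sin(nx)^2 dx = π, ∫ cos(mx)^2 dx = π, and cross terms integrate to 0.
So ∫_{-π}^{π} f(x)^2 dx = 6^2 · π + 6^2 · π = (36 + 36)π.
Divide by 2π: (36 + 36)/2 = 36.
By Parseval, this equals Σ |c_n|^2.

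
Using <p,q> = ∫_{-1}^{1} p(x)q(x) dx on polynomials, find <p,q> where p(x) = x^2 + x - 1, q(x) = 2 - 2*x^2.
<p,q> = -32/15

Expand the product: p(x)·q(x) = -2*x^4 - 2*x^3 + 4*x^2 + 2*x - 2.
∫_{-1}^{1} of each monomial x^k gives [2/(k+1) if k even, 0 if k odd]. Integrating term-by-term (or equivalently evaluating the antiderivative F(x) = -2*x^5/5 - x^4/2 + 4*x^3/3 + x^2 - 2*x at the endpoints):
  F(1) − F(−1) = -17/30 − (47/30) = -32/15.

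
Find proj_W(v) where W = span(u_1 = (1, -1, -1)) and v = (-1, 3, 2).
proj_W(v) = (-2, 2, 2)

Set up U = [u_1 | ... | u_1] ∈ R^(3×1). The projector onto W = col(U) is P = U (U^T U)^(-1) U^T.
Compute U^T U =
  [3],
and U^T v = (-6).
Solve U^T U · c = U^T v for the coefficients: c = (-2). The projection is proj_W(v) = U c.
Check: (v - proj_W(v)) · u_1 = 0  (should be 0).
Result: proj_W(v) = (-2, 2, 2).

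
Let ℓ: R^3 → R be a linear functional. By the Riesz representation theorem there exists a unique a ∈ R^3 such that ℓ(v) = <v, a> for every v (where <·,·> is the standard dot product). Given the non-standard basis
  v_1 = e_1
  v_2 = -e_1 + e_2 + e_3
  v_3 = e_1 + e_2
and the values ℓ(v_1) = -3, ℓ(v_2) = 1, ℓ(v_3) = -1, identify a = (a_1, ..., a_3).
a = (-3, 2, -4)

Write a = (a_1, ..., a_3) in the standard basis. For each basis vector v_i, ℓ(v_i) = <v_i, a> is a linear equation in the a_j's. Collect the n equations into a matrix system V a = ℓ, where row i of V is v_i (expressed in the standard basis). Since V is invertible (lower-triangular with 1s on the diagonal, up to permutation), solve by back-substitution:
  V =
[[1, 0, 0],
 [-1, 1, 1],
 [1, 1, 0]]
  V a = (-3, 1, -1)
Solving gives a = (-3, 2, -4).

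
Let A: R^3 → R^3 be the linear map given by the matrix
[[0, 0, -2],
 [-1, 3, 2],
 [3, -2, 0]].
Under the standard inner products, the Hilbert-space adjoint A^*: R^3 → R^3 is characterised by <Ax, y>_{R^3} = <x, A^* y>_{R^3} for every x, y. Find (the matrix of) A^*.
A^* = A^T =
[[0, -1, 3],
 [0, 3, -2],
 [-2, 2, 0]]

For real matrices with standard dot products, the defining identity <Ax, y> = <x, A^* y> gives (Ax)^T y = x^T (A^*) y, i.e. x^T A^T y = x^T (A^*) y. Since this holds for all x, y, we must have A^* = A^T. Therefore
A^* =
[[0, -1, 3],
 [0, 3, -2],
 [-2, 2, 0]].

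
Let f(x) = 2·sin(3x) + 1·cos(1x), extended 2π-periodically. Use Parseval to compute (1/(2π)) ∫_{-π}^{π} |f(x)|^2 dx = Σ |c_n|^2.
Σ |c_n|^2 = 5/2

Expand |f|^2 and use orthogonality of {sin(nx), cos(mx)} on [-π, π]:
  ∫_{-π}^{π} sin(nx)^2 dx = π, ∫ cos(mx)^2 dx = π, and cross terms integrate to 0.
So ∫_{-π}^{π} f(x)^2 dx = 2^2 · π + 1^2 · π = (4 + 1)π.
Divide by 2π: (4 + 1)/2 = 5/2.
By Parseval, this equals Σ |c_n|^2.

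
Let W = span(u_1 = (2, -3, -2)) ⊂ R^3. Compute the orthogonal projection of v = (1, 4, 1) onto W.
proj_W(v) = (-24/17, 36/17, 24/17)

Set up U = [u_1 | ... | u_1] ∈ R^(3×1). The projector onto W = col(U) is P = U (U^T U)^(-1) U^T.
Compute U^T U =
  [17],
and U^T v = (-12).
Solve U^T U · c = U^T v for the coefficients: c = (-12/17). The projection is proj_W(v) = U c.
Check: (v - proj_W(v)) · u_1 = 0  (should be 0).
Result: proj_W(v) = (-24/17, 36/17, 24/17).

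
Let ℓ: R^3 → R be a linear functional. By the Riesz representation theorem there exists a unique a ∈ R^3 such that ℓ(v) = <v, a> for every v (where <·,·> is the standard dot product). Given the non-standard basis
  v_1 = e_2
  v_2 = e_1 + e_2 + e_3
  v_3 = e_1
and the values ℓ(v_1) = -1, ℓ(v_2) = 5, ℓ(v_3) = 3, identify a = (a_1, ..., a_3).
a = (3, -1, 3)

Write a = (a_1, ..., a_3) in the standard basis. For each basis vector v_i, ℓ(v_i) = <v_i, a> is a linear equation in the a_j's. Collect the n equations into a matrix system V a = ℓ, where row i of V is v_i (expressed in the standard basis). Since V is invertible (lower-triangular with 1s on the diagonal, up to permutation), solve by back-substitution:
  V =
[[0, 1, 0],
 [1, 1, 1],
 [1, 0, 0]]
  V a = (-1, 5, 3)
Solving gives a = (3, -1, 3).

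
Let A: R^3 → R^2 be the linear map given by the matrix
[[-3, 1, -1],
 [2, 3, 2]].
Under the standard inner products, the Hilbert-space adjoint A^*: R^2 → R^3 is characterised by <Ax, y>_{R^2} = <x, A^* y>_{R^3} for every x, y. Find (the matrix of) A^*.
A^* = A^T =
[[-3, 2],
 [1, 3],
 [-1, 2]]

For real matrices with standard dot products, the defining identity <Ax, y> = <x, A^* y> gives (Ax)^T y = x^T (A^*) y, i.e. x^T A^T y = x^T (A^*) y. Since this holds for all x, y, we must have A^* = A^T. Therefore
A^* =
[[-3, 2],
 [1, 3],
 [-1, 2]].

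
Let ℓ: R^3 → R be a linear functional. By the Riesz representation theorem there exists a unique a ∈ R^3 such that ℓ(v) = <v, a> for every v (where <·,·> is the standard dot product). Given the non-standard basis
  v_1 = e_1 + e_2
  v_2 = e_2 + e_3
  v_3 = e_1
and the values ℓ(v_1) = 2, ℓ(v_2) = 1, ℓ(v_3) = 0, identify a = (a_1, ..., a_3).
a = (0, 2, -1)

Write a = (a_1, ..., a_3) in the standard basis. For each basis vector v_i, ℓ(v_i) = <v_i, a> is a linear equation in the a_j's. Collect the n equations into a matrix system V a = ℓ, where row i of V is v_i (expressed in the standard basis). Since V is invertible (lower-triangular with 1s on the diagonal, up to permutation), solve by back-substitution:
  V =
[[1, 1, 0],
 [0, 1, 1],
 [1, 0, 0]]
  V a = (2, 1, 0)
Solving gives a = (0, 2, -1).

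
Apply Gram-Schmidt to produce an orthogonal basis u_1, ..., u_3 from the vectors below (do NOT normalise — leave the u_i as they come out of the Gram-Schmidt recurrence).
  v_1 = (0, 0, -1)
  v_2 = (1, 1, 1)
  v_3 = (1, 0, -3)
Orthogonal basis:
  u_1 = (0, 0, -1)
  u_2 = (1, 1, 0)
  u_3 = (1/2, -1/2, 0)

Apply the Gram-Schmidt recurrence
  u_1 = v_1
  u_i = v_i − Σ_{j<i} ((v_i · u_j) / (u_j · u_j)) · u_j.

Step by step this gives:
  u_1 = (0, 0, -1)
  u_2 = (1, 1, 0)
  u_3 = (1/2, -1/2, 0)

Orthogonality check:
  u_2 · u_1 = 0 (should be 0)
  u_3 · u_1 = 0 (should be 0)
  u_3 · u_2 = 0 (should be 0)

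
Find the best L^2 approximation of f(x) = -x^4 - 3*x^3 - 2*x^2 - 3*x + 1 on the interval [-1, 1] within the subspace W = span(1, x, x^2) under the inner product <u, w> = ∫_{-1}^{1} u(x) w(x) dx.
g(x) = -20*x^2/7 - 24*x/5 + 38/35

The best approximation g ∈ W is the orthogonal projection of f onto W. Writing g = a_0 + a_1 x + a_2 x^2, the coefficients solve the normal equations G · a = b where
  G_{ij} = <φ_i, φ_j> and b_i = <f, φ_i>, with φ_0 = 1, φ_1 = x, φ_2 = x^2.
G =
  [2, 0, 2/3]
  [0, 2/3, 0]
  [2/3, 0, 2/5],
b = (4/15, -16/5, -44/105).
Solving gives a_0 = 38/35, a_1 = -24/5, a_2 = -20/7, so
  g(x) = -20*x^2/7 - 24*x/5 + 38/35.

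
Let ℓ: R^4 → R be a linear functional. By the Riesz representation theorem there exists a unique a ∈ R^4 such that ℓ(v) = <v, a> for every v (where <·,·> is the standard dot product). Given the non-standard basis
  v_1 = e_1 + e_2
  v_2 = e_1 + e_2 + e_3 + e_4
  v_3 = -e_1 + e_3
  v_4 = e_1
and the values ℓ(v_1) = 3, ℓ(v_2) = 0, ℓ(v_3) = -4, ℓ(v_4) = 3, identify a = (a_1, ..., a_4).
a = (3, 0, -1, -2)

Write a = (a_1, ..., a_4) in the standard basis. For each basis vector v_i, ℓ(v_i) = <v_i, a> is a linear equation in the a_j's. Collect the n equations into a matrix system V a = ℓ, where row i of V is v_i (expressed in the standard basis). Since V is invertible (lower-triangular with 1s on the diagonal, up to permutation), solve by back-substitution:
  V =
[[1, 1, 0, 0],
 [1, 1, 1, 1],
 [-1, 0, 1, 0],
 [1, 0, 0, 0]]
  V a = (3, 0, -4, 3)
Solving gives a = (3, 0, -1, -2).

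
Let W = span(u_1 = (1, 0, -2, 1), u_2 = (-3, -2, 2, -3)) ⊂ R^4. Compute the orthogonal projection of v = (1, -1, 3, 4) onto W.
proj_W(v) = (15/14, 13/7, 11/7, 15/14)

Set up U = [u_1 | ... | u_2] ∈ R^(4×2). The projector onto W = col(U) is P = U (U^T U)^(-1) U^T.
Compute U^T U =
  [6, -10]
  [-10, 26],
and U^T v = (-1, -7).
Solve U^T U · c = U^T v for the coefficients: c = (-12/7, -13/14). The projection is proj_W(v) = U c.
Check: (v - proj_W(v)) · u_1 = 0  (should be 0).
Check: (v - proj_W(v)) · u_2 = 0  (should be 0).
Result: proj_W(v) = (15/14, 13/7, 11/7, 15/14).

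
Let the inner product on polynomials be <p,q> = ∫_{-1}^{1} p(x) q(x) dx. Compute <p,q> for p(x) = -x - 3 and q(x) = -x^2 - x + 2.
<p,q> = -28/3

Expand the product: p(x)·q(x) = x^3 + 4*x^2 + x - 6.
∫_{-1}^{1} of each monomial x^k gives [2/(k+1) if k even, 0 if k odd]. Integrating term-by-term (or equivalently evaluating the antiderivative F(x) = x^4/4 + 4*x^3/3 + x^2/2 - 6*x at the endpoints):
  F(1) − F(−1) = -47/12 − (65/12) = -28/3.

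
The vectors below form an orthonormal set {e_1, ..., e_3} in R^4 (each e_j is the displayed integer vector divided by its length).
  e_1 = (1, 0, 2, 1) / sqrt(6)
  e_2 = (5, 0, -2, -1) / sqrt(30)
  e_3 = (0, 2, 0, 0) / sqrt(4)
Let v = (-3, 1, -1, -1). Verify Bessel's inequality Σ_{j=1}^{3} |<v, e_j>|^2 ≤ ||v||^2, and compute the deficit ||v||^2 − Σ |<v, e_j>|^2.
Σ |<v, e_j>|^2 = 59/5; ||v||^2 = 12; deficit = 1/5

Write each e_j = u_j / sqrt(<u_j, u_j>) where u_j is the displayed integer vector. Then <v, e_j> = <v, u_j> / sqrt(<u_j, u_j>), so |<v, e_j>|^2 = <v, u_j>^2 / <u_j, u_j>.
Coefficients: <v, e_1> = -6/sqrt(6), <v, e_2> = -12/sqrt(30), <v, e_3> = 2/sqrt(4).
Square and sum: Σ |<v, e_j>|^2 = 59/5.
Compute ||v||^2 = v·v = 12.
Deficit = 12 − 59/5 = 1/5 ≥ 0, confirming Bessel's inequality. (The deficit equals ||v − Σ <v,e_j> e_j||^2, the squared distance from v to span{e_j}.)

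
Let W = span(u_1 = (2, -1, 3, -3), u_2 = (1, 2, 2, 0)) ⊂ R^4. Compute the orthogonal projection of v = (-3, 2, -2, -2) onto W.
proj_W(v) = (-43/57, 4/57, -68/57, 18/19)

Set up U = [u_1 | ... | u_2] ∈ R^(4×2). The projector onto W = col(U) is P = U (U^T U)^(-1) U^T.
Compute U^T U =
  [23, 6]
  [6, 9],
and U^T v = (-8, -3).
Solve U^T U · c = U^T v for the coefficients: c = (-6/19, -7/57). The projection is proj_W(v) = U c.
Check: (v - proj_W(v)) · u_1 = 0  (should be 0).
Check: (v - proj_W(v)) · u_2 = 0  (should be 0).
Result: proj_W(v) = (-43/57, 4/57, -68/57, 18/19).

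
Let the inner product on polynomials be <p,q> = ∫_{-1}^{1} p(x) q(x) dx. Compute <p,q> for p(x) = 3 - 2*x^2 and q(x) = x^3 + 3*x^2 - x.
<p,q> = 18/5

Expand the product: p(x)·q(x) = -2*x^5 - 6*x^4 + 5*x^3 + 9*x^2 - 3*x.
∫_{-1}^{1} of each monomial x^k gives [2/(k+1) if k even, 0 if k odd]. Integrating term-by-term (or equivalently evaluating the antiderivative F(x) = -x^6/3 - 6*x^5/5 + 5*x^4/4 + 3*x^3 - 3*x^2/2 at the endpoints):
  F(1) − F(−1) = 73/60 − (-143/60) = 18/5.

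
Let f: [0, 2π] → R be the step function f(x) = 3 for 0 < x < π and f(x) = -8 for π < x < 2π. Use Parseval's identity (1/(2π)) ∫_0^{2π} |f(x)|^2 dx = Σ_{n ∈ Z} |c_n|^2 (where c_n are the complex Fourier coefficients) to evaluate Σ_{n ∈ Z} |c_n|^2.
Σ |c_n|^2 = 73/2

Parseval equates the L^2 energy of f (normalised by 1/(2π)) with the ℓ^2 sum of its Fourier coefficients: (1/(2π)) ∫_0^{2π} |f|^2 = Σ |c_n|^2.
Compute the left side: (1/(2π)) [∫_0^π 3^2 dx + ∫_π^{2π} (-8)^2 dx] = (1/(2π)) · (9π + 64π) = (9 + 64)/2 = 73/2.
So Σ_{n ∈ Z} |c_n|^2 = 73/2.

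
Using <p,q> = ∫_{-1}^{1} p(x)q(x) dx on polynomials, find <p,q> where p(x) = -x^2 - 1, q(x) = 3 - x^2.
<p,q> = -104/15

Expand the product: p(x)·q(x) = x^4 - 2*x^2 - 3.
∫_{-1}^{1} of each monomial x^k gives [2/(k+1) if k even, 0 if k odd]. Integrating term-by-term (or equivalently evaluating the antiderivative F(x) = x^5/5 - 2*x^3/3 - 3*x at the endpoints):
  F(1) − F(−1) = -52/15 − (52/15) = -104/15.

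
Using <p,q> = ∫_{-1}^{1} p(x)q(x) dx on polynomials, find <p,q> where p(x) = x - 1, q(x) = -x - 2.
<p,q> = 10/3

Expand the product: p(x)·q(x) = -x^2 - x + 2.
∫_{-1}^{1} of each monomial x^k gives [2/(k+1) if k even, 0 if k odd]. Integrating term-by-term (or equivalently evaluating the antiderivative F(x) = -x^3/3 - x^2/2 + 2*x at the endpoints):
  F(1) − F(−1) = 7/6 − (-13/6) = 10/3.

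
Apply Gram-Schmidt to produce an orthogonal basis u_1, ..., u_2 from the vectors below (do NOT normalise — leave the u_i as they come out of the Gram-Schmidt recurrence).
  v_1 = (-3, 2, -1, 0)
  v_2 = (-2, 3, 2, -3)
Orthogonal basis:
  u_1 = (-3, 2, -1, 0)
  u_2 = (1/7, 11/7, 19/7, -3)

Apply the Gram-Schmidt recurrence
  u_1 = v_1
  u_i = v_i − Σ_{j<i} ((v_i · u_j) / (u_j · u_j)) · u_j.

Step by step this gives:
  u_1 = (-3, 2, -1, 0)
  u_2 = (1/7, 11/7, 19/7, -3)

Orthogonality check:
  u_2 · u_1 = 0 (should be 0)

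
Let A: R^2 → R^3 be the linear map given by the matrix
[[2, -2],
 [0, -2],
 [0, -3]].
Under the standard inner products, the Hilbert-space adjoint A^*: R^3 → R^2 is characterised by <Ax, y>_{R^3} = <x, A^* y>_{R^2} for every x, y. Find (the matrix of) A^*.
A^* = A^T =
[[2, 0, 0],
 [-2, -2, -3]]

For real matrices with standard dot products, the defining identity <Ax, y> = <x, A^* y> gives (Ax)^T y = x^T (A^*) y, i.e. x^T A^T y = x^T (A^*) y. Since this holds for all x, y, we must have A^* = A^T. Therefore
A^* =
[[2, 0, 0],
 [-2, -2, -3]].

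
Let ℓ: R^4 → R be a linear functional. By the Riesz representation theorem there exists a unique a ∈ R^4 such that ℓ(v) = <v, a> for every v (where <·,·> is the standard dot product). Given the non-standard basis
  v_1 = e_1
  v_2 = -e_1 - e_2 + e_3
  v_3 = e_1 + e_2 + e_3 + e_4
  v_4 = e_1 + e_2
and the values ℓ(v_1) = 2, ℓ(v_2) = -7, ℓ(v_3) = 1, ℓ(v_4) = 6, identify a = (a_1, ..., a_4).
a = (2, 4, -1, -4)

Write a = (a_1, ..., a_4) in the standard basis. For each basis vector v_i, ℓ(v_i) = <v_i, a> is a linear equation in the a_j's. Collect the n equations into a matrix system V a = ℓ, where row i of V is v_i (expressed in the standard basis). Since V is invertible (lower-triangular with 1s on the diagonal, up to permutation), solve by back-substitution:
  V =
[[1, 0, 0, 0],
 [-1, -1, 1, 0],
 [1, 1, 1, 1],
 [1, 1, 0, 0]]
  V a = (2, -7, 1, 6)
Solving gives a = (2, 4, -1, -4).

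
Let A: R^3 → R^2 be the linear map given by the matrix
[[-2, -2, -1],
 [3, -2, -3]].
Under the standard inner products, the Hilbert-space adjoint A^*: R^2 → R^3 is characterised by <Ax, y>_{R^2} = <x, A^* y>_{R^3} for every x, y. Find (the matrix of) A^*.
A^* = A^T =
[[-2, 3],
 [-2, -2],
 [-1, -3]]

For real matrices with standard dot products, the defining identity <Ax, y> = <x, A^* y> gives (Ax)^T y = x^T (A^*) y, i.e. x^T A^T y = x^T (A^*) y. Since this holds for all x, y, we must have A^* = A^T. Therefore
A^* =
[[-2, 3],
 [-2, -2],
 [-1, -3]].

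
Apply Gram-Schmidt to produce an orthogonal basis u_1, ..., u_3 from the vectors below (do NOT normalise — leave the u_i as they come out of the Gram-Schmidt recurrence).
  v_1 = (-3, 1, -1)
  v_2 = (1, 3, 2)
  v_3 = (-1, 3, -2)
Orthogonal basis:
  u_1 = (-3, 1, -1)
  u_2 = (5/11, 35/11, 20/11)
  u_3 = (1, 1, -2)

Apply the Gram-Schmidt recurrence
  u_1 = v_1
  u_i = v_i − Σ_{j<i} ((v_i · u_j) / (u_j · u_j)) · u_j.

Step by step this gives:
  u_1 = (-3, 1, -1)
  u_2 = (5/11, 35/11, 20/11)
  u_3 = (1, 1, -2)

Orthogonality check:
  u_2 · u_1 = 0 (should be 0)
  u_3 · u_1 = 0 (should be 0)
  u_3 · u_2 = 0 (should be 0)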